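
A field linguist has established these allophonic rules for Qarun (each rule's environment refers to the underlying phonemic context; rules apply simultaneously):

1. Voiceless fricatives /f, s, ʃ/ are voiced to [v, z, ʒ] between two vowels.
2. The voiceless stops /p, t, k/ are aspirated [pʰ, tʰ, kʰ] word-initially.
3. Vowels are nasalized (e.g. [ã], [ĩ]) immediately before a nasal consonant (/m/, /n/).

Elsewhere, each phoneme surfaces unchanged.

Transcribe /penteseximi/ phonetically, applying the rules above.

[pʰẽntezexĩmi]

Rule 2 applies to /p/ (word-initial: word-initially) → [pʰ].
/e/ (between /p/ and /n/) occurs before a nasal consonant → [ẽ] by rule 3.
/n/ — not in any rule's target class → [n].
/t/ (between /n/ and /e/) is in the target of rule 2 but the environment (word-initially) is not met → [t].
/e/ — between /t/ and /s/; rule 3 does not apply here → [e].
/s/ (between /e/ and /e/) occurs between two vowels → [z] by rule 1.
/e/ (between /s/ and /x/) is in the target of rule 3 but the environment (before a nasal consonant) is not met → [e].
/x/ stays [x].
/i/ (between /x/ and /m/) occurs before a nasal consonant → [ĩ] by rule 3.
/m/ (between /i/ and /i/) is unaffected → [m].
/i/ (word-final) fails the environment for rule 3, so it stays [i].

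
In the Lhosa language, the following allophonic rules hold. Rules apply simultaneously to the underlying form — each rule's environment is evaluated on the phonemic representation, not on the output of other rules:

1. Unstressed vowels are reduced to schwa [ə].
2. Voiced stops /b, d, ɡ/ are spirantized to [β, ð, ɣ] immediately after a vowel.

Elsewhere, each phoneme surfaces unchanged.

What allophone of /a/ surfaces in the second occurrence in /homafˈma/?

[a]

/a/ — word-final; rule 1 does not apply here → [a].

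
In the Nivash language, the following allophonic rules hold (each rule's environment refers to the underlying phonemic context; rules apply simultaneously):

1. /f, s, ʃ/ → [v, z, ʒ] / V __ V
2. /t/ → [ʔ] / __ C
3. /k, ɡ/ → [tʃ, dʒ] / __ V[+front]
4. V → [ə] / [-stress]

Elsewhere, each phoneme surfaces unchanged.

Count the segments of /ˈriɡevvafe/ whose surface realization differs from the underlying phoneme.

5

Segments that undergo a rule: /ɡ/ → [dʒ] (rule 3); /e/ → [ə] (rule 4); /a/ → [ə] (rule 4); /f/ → [v] (rule 1); /e/ → [ə] (rule 4).
All other segments surface unchanged.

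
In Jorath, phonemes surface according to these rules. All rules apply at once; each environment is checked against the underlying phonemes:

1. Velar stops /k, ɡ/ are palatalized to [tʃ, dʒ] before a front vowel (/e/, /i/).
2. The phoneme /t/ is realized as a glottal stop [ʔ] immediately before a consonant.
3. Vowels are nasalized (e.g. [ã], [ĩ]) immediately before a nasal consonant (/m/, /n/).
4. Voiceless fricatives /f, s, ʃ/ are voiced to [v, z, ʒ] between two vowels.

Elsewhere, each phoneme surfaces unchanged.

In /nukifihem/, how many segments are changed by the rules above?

Segments that undergo a rule: /k/ → [tʃ] (rule 1); /f/ → [v] (rule 4); /e/ → [ẽ] (rule 3).
All other segments surface unchanged.

3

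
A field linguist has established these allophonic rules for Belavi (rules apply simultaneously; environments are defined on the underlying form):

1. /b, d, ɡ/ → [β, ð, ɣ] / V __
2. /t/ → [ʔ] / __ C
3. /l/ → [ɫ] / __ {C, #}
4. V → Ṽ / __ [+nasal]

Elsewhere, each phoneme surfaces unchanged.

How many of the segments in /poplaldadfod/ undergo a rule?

Segments that undergo a rule: /l/ → [ɫ] (rule 3); /d/ → [ð] (rule 1); /d/ → [ð] (rule 1).
All other segments surface unchanged.

3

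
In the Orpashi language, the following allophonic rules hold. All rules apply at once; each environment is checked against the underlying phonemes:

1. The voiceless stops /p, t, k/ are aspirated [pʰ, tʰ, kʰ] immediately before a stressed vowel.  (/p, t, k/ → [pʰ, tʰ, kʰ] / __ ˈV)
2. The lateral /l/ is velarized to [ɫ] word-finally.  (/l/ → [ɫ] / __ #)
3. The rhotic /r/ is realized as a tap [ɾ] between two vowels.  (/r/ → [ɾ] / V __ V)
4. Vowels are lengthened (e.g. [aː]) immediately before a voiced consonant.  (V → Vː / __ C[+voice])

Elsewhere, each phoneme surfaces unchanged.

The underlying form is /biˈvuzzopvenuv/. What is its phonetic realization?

[biːˈvuːzzopveːnuːv]

/b/ (word-initial) is unaffected → [b].
/i/ meets the environment for rule 4 (before a voiced consonant) → [iː].
/v/ (between /i/ and /u/) is unaffected → [v].
/u/ (between /v/ and /z/) occurs before a voiced consonant → [uː] by rule 4.
/z/ (between /u/ and /z/): no rule targets it → [z].
/z/ stays [z].
/o/ (between /z/ and /p/) fails the environment for rule 4, so it stays [o].
/p/ (between /o/ and /v/) is in the target of rule 1 but the environment (immediately before a stressed vowel) is not met → [p].
/v/ (between /p/ and /e/) is unaffected → [v].
Rule 4 applies to /e/ (between /v/ and /n/: before a voiced consonant) → [eː].
/n/ (between /e/ and /u/): no rule targets it → [n].
Rule 4 applies to /u/ (between /n/ and /v/: before a voiced consonant) → [uː].
/v/ stays [v].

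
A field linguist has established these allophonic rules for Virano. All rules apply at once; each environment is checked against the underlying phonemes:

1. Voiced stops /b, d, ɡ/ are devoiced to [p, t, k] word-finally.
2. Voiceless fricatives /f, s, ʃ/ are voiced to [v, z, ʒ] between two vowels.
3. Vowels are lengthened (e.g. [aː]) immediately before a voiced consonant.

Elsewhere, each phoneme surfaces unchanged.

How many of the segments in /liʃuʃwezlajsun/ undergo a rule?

4

Segments that undergo a rule: /ʃ/ → [ʒ] (rule 2); /e/ → [eː] (rule 3); /a/ → [aː] (rule 3); /u/ → [uː] (rule 3).
All other segments surface unchanged.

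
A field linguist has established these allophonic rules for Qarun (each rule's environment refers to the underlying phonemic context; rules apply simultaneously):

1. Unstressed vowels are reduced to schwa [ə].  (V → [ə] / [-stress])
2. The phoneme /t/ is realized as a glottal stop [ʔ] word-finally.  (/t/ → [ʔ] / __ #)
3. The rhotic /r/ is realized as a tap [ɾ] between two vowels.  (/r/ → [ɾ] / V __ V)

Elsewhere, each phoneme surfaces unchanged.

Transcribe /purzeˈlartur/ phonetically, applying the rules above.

[pərzəˈlartər]

/p/ stays [p].
/u/ meets the environment for rule 1 (in an unstressed syllable) → [ə].
/r/ (between /u/ and /z/): rule 3 targets it, but not between two vowels → unchanged [r].
/z/ — not in any rule's target class → [z].
/e/ meets the environment for rule 1 (in an unstressed syllable) → [ə].
/l/ — not in any rule's target class → [l].
/a/ (between /l/ and /r/) fails the environment for rule 1, so it stays [a].
/r/ (between /a/ and /t/): rule 3 targets it, but not between two vowels → unchanged [r].
/t/ (between /r/ and /u/) is in the target of rule 2 but the environment (word-finally) is not met → [t].
Rule 1 applies to /u/ (between /t/ and /r/: in an unstressed syllable) → [ə].
/r/ (word-final) fails the environment for rule 3, so it stays [r].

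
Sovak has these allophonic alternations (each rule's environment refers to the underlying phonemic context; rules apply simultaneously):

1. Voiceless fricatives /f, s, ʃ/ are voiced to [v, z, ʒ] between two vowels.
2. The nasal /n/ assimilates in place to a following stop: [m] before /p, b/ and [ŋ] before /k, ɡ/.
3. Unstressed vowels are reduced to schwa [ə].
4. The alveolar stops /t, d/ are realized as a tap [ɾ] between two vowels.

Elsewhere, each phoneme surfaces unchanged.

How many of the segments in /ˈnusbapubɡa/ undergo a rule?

Segments that undergo a rule: /a/ → [ə] (rule 3); /u/ → [ə] (rule 3); /a/ → [ə] (rule 3).
All other segments surface unchanged.

3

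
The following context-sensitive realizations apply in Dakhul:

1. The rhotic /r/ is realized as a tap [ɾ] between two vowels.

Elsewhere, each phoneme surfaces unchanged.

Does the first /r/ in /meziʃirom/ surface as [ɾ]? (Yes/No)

/r/ meets the environment for rule 1 (between two vowels) → [ɾ].
The actual realization is [ɾ], which matches [ɾ].

Yes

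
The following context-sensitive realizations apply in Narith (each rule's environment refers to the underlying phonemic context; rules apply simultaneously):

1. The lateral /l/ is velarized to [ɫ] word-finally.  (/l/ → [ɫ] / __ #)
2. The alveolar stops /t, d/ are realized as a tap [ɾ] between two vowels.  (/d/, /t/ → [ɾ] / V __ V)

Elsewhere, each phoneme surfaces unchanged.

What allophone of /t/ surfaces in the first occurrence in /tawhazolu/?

/t/ (word-initial) fails the environment for rule 2, so it stays [t].

[t]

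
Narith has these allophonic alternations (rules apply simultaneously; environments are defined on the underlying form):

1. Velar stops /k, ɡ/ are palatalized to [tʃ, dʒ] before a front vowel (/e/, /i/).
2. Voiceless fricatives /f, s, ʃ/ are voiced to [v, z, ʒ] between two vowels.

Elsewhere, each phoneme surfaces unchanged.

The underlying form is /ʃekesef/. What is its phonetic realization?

[ʃetʃezef]

/ʃ/ (word-initial) fails the environment for rule 2, so it stays [ʃ].
/e/ (between /ʃ/ and /k/): no rule targets it → [e].
/k/ (between /e/ and /e/) occurs before a front vowel → [tʃ] by rule 1.
/e/ — not in any rule's target class → [e].
/s/ (between /e/ and /e/): between two vowels, so rule 2 applies → [z].
/e/ (between /s/ and /f/) is unaffected → [e].
/f/ — word-final; rule 2 does not apply here → [f].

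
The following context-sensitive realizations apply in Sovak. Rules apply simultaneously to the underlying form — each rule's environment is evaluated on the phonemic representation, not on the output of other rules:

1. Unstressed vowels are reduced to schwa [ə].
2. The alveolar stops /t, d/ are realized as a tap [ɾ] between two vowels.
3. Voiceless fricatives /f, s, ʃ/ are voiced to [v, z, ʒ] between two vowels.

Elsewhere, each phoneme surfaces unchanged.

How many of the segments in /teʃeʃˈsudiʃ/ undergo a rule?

Segments that undergo a rule: /e/ → [ə] (rule 1); /ʃ/ → [ʒ] (rule 3); /e/ → [ə] (rule 1); /d/ → [ɾ] (rule 2); /i/ → [ə] (rule 1).
All other segments surface unchanged.

5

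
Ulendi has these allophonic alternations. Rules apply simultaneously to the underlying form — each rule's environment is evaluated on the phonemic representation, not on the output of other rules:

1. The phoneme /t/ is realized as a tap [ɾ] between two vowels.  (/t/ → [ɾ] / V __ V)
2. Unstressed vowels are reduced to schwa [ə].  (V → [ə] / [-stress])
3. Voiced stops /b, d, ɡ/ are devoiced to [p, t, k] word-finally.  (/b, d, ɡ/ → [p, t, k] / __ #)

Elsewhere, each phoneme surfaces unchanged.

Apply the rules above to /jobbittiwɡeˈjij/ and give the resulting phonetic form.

/j/ stays [j].
Rule 2 applies to /o/ (between /j/ and /b/: in an unstressed syllable) → [ə].
/b/ (between /o/ and /b/) fails the environment for rule 3, so it stays [b].
/b/ (between /b/ and /i/) fails the environment for rule 3, so it stays [b].
/i/ meets the environment for rule 2 (in an unstressed syllable) → [ə].
/t/ (between /i/ and /t/) fails the environment for rule 1, so it stays [t].
/t/ — between /t/ and /i/; rule 1 does not apply here → [t].
Rule 2 applies to /i/ (between /t/ and /w/: in an unstressed syllable) → [ə].
/w/ stays [w].
/ɡ/ (between /w/ and /e/) fails the environment for rule 3, so it stays [ɡ].
Rule 2 applies to /e/ (between /ɡ/ and /j/: in an unstressed syllable) → [ə].
/j/ (between /e/ and /i/): no rule targets it → [j].
/i/ — between /j/ and /j/; rule 2 does not apply here → [i].
/j/ — not in any rule's target class → [j].

[jəbbəttəwɡəˈjij]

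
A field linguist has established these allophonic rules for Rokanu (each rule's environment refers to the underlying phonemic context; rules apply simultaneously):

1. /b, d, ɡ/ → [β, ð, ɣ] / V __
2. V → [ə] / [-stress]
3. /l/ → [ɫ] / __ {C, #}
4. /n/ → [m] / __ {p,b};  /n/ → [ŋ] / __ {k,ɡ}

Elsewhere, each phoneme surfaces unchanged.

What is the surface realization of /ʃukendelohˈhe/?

/ʃ/ (word-initial) is unaffected → [ʃ].
/u/ (between /ʃ/ and /k/): in an unstressed syllable, so rule 2 applies → [ə].
/k/ (between /u/ and /e/) is unaffected → [k].
/e/ — between /k/ and /n/, in an unstressed syllable — surfaces as [ə] (rule 2).
/n/ (between /e/ and /d/): rule 4 targets it, but not before a labial or velar stop → unchanged [n].
/d/ — between /n/ and /e/; rule 1 does not apply here → [d].
Rule 2 applies to /e/ (between /d/ and /l/: in an unstressed syllable) → [ə].
/l/ — between /e/ and /o/; rule 3 does not apply here → [l].
Rule 2 applies to /o/ (between /l/ and /h/: in an unstressed syllable) → [ə].
/h/ stays [h].
/h/ stays [h].
/e/ (word-final) is in the target of rule 2 but the environment (in an unstressed syllable) is not met → [e].

[ʃəkəndələhˈhe]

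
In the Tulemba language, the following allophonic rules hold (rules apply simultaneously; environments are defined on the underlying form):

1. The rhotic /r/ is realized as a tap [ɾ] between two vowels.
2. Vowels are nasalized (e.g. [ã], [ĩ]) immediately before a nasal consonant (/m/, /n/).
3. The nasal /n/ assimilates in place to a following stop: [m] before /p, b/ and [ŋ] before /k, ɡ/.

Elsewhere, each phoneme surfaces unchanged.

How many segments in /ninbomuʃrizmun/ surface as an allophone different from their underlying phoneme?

Segments that undergo a rule: /i/ → [ĩ] (rule 2); /n/ → [m] (rule 3); /o/ → [õ] (rule 2); /u/ → [ũ] (rule 2).
All other segments surface unchanged.

4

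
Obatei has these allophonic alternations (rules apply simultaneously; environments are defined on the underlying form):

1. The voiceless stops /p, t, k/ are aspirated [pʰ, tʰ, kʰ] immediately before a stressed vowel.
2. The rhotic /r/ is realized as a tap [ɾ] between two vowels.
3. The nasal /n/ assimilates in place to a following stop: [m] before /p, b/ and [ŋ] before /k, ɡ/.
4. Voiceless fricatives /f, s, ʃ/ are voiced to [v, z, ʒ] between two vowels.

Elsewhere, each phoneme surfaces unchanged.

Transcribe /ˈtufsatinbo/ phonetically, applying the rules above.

[ˈtʰufsatimbo]

Rule 1 applies to /t/ (word-initial: immediately before a stressed vowel) → [tʰ].
/f/ (between /u/ and /s/): rule 4 targets it, but not between two vowels → unchanged [f].
/s/ (between /f/ and /a/) is in the target of rule 4 but the environment (between two vowels) is not met → [s].
/t/ — between /a/ and /i/; rule 1 does not apply here → [t].
Rule 3 applies to /n/ (between /i/ and /b/: before a labial or velar stop) → [m].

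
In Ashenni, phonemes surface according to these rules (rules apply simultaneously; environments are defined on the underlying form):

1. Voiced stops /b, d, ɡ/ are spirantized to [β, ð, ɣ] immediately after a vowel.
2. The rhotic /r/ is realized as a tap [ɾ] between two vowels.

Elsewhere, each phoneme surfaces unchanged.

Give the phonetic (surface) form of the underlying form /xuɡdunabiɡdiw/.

[xuɣdunaβiɣdiw]

/x/ stays [x].
/u/ — not in any rule's target class → [u].
Rule 1 applies to /ɡ/ (between /u/ and /d/: immediately after a vowel) → [ɣ].
/d/ (between /ɡ/ and /u/): rule 1 targets it, but not immediately after a vowel → unchanged [d].
/u/ (between /d/ and /n/) is unaffected → [u].
/n/ stays [n].
/a/ (between /n/ and /b/): no rule targets it → [a].
/b/ — between /a/ and /i/, immediately after a vowel — surfaces as [β] (rule 1).
/i/ stays [i].
/ɡ/ (between /i/ and /d/): immediately after a vowel, so rule 1 applies → [ɣ].
/d/ — between /ɡ/ and /i/; rule 1 does not apply here → [d].
/i/ (between /d/ and /w/): no rule targets it → [i].
/w/ (word-final): no rule targets it → [w].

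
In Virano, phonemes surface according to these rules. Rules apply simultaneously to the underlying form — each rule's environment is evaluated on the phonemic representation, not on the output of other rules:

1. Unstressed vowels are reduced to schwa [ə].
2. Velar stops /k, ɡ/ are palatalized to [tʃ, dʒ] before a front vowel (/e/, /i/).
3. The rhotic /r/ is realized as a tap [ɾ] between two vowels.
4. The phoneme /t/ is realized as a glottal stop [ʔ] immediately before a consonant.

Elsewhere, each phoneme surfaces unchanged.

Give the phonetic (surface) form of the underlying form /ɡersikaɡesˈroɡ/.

[dʒərsəkədʒəsˈroɡ]

/ɡ/ meets the environment for rule 2 (before a front vowel) → [dʒ].
/e/ (between /ɡ/ and /r/) occurs in an unstressed syllable → [ə] by rule 1.
/r/ (between /e/ and /s/) is in the target of rule 3 but the environment (between two vowels) is not met → [r].
/i/ (between /s/ and /k/): in an unstressed syllable, so rule 1 applies → [ə].
/k/ — between /i/ and /a/; rule 2 does not apply here → [k].
/a/ (between /k/ and /ɡ/) occurs in an unstressed syllable → [ə] by rule 1.
Rule 2 applies to /ɡ/ (between /a/ and /e/: before a front vowel) → [dʒ].
/e/ meets the environment for rule 1 (in an unstressed syllable) → [ə].
/r/ — between /s/ and /o/; rule 3 does not apply here → [r].
/o/ (between /r/ and /ɡ/): rule 1 targets it, but not in an unstressed syllable → unchanged [o].
/ɡ/ (word-final): rule 2 targets it, but not before a front vowel → unchanged [ɡ].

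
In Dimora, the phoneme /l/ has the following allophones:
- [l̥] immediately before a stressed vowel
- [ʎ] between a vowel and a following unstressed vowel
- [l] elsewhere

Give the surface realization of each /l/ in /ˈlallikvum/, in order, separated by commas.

[l̥], [l], [l]

Occurrence 1 (position 1): immediately before a stressed vowel → [l̥].
Occurrence 2 (position 3): no conditioning environment matches → elsewhere allophone [l].
Occurrence 3 (position 4): no conditioning environment matches → elsewhere allophone [l].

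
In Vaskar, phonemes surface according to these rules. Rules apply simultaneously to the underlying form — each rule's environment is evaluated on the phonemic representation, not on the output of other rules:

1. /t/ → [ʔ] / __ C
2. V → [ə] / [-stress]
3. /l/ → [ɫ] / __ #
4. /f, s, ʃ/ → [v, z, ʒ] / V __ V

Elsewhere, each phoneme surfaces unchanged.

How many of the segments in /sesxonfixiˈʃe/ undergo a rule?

5

Segments that undergo a rule: /e/ → [ə] (rule 2); /o/ → [ə] (rule 2); /i/ → [ə] (rule 2); /i/ → [ə] (rule 2); /ʃ/ → [ʒ] (rule 4).
All other segments surface unchanged.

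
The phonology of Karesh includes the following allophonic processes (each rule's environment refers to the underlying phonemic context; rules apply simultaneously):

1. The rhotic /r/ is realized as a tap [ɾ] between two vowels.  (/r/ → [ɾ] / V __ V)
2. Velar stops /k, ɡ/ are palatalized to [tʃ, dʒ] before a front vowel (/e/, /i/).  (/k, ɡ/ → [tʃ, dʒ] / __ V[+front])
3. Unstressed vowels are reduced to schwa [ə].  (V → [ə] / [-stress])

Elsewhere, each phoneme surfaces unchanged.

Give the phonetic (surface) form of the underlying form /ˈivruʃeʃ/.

/i/ (word-initial): rule 3 targets it, but not in an unstressed syllable → unchanged [i].
/v/ stays [v].
/r/ — between /v/ and /u/; rule 1 does not apply here → [r].
/u/ (between /r/ and /ʃ/) occurs in an unstressed syllable → [ə] by rule 3.
/ʃ/ (between /u/ and /e/) is unaffected → [ʃ].
Rule 3 applies to /e/ (between /ʃ/ and /ʃ/: in an unstressed syllable) → [ə].
/ʃ/ stays [ʃ].

[ˈivrəʃəʃ]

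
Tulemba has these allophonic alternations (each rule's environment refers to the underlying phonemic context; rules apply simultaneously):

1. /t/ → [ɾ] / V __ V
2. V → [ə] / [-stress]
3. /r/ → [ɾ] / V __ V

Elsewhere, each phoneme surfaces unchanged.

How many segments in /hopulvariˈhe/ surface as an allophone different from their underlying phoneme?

Segments that undergo a rule: /o/ → [ə] (rule 2); /u/ → [ə] (rule 2); /a/ → [ə] (rule 2); /r/ → [ɾ] (rule 3); /i/ → [ə] (rule 2).
All other segments surface unchanged.

5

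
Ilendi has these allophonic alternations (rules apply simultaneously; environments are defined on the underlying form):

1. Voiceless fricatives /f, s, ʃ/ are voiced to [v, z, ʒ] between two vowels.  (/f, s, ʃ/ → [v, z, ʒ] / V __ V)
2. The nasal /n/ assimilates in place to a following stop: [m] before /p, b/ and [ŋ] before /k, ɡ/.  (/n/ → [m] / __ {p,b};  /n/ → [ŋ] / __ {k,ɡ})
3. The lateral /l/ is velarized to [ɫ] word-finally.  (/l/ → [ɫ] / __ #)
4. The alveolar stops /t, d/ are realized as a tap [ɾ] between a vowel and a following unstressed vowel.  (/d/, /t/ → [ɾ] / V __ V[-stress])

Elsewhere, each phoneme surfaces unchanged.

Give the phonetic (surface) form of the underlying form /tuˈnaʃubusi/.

[tuˈnaʒubuzi]

/t/ (word-initial): rule 4 targets it, but not between a vowel and a following unstressed vowel → unchanged [t].
/u/ — not in any rule's target class → [u].
/n/ (between /u/ and /a/) is in the target of rule 2 but the environment (before a labial or velar stop) is not met → [n].
/a/ (between /n/ and /ʃ/): no rule targets it → [a].
Rule 1 applies to /ʃ/ (between /a/ and /u/: between two vowels) → [ʒ].
/u/ — not in any rule's target class → [u].
/b/ stays [b].
/u/ stays [u].
/s/ (between /u/ and /i/) occurs between two vowels → [z] by rule 1.
/i/ stays [i].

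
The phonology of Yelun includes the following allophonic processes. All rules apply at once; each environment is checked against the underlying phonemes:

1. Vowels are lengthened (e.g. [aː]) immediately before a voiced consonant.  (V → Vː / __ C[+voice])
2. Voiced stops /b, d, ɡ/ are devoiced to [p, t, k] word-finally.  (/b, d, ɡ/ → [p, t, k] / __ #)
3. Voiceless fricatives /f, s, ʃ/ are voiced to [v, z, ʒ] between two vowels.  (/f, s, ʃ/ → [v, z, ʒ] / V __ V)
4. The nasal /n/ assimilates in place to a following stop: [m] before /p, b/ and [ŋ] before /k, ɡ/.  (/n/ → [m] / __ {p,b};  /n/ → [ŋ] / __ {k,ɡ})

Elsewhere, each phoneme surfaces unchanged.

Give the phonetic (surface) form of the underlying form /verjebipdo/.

[veːrjeːbipdo]

/v/ (word-initial) is unaffected → [v].
/e/ — between /v/ and /r/, before a voiced consonant — surfaces as [eː] (rule 1).
/r/ (between /e/ and /j/): no rule targets it → [r].
/j/ (between /r/ and /e/): no rule targets it → [j].
/e/ — between /j/ and /b/, before a voiced consonant — surfaces as [eː] (rule 1).
/b/ (between /e/ and /i/) fails the environment for rule 2, so it stays [b].
/i/ — between /b/ and /p/; rule 1 does not apply here → [i].
/p/ (between /i/ and /d/) is unaffected → [p].
/d/ (between /p/ and /o/): rule 2 targets it, but not word-finally → unchanged [d].
/o/ (word-final) is in the target of rule 1 but the environment (before a voiced consonant) is not met → [o].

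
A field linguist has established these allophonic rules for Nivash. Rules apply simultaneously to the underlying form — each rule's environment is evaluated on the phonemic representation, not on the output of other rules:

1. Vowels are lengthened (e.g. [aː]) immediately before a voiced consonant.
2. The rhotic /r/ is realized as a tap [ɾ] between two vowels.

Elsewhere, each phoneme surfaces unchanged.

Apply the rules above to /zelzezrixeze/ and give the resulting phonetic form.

[zeːlzeːzrixeːze]

/e/ meets the environment for rule 1 (before a voiced consonant) → [eː].
/e/ (between /z/ and /z/): before a voiced consonant, so rule 1 applies → [eː].
/r/ — between /z/ and /i/; rule 2 does not apply here → [r].
/i/ — between /r/ and /x/; rule 1 does not apply here → [i].
Rule 1 applies to /e/ (between /x/ and /z/: before a voiced consonant) → [eː].
/e/ (word-final): rule 1 targets it, but not before a voiced consonant → unchanged [e].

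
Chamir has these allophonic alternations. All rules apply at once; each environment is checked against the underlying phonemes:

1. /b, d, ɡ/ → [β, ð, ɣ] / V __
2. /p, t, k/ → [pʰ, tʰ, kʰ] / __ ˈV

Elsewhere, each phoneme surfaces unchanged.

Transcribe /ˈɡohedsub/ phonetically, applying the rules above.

/ɡ/ — word-initial; rule 1 does not apply here → [ɡ].
/d/ — between /e/ and /s/, immediately after a vowel — surfaces as [ð] (rule 1).
/b/ (word-final): immediately after a vowel, so rule 1 applies → [β].

[ˈɡoheðsuβ]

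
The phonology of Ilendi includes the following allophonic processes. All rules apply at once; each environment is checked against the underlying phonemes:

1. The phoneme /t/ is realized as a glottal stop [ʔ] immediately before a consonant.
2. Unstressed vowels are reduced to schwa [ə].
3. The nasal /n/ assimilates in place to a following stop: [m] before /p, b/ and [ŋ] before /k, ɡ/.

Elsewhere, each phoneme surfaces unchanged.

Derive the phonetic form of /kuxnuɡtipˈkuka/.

[kəxnəɡtəpˈkukə]

Rule 2 applies to /u/ (between /k/ and /x/: in an unstressed syllable) → [ə].
/n/ — between /x/ and /u/; rule 3 does not apply here → [n].
/u/ (between /n/ and /ɡ/) occurs in an unstressed syllable → [ə] by rule 2.
/t/ (between /ɡ/ and /i/): rule 1 targets it, but not immediately before a consonant → unchanged [t].
Rule 2 applies to /i/ (between /t/ and /p/: in an unstressed syllable) → [ə].
/u/ (between /k/ and /k/) fails the environment for rule 2, so it stays [u].
/a/ — word-final, in an unstressed syllable — surfaces as [ə] (rule 2).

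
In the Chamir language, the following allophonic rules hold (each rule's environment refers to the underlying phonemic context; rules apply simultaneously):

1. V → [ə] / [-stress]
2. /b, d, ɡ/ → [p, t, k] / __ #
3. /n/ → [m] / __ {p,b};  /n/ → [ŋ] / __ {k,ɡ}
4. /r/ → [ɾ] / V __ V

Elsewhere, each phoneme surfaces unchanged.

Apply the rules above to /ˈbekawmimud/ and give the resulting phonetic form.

/b/ (word-initial): rule 2 targets it, but not word-finally → unchanged [b].
/e/ (between /b/ and /k/): rule 1 targets it, but not in an unstressed syllable → unchanged [e].
/k/ (between /e/ and /a/) is unaffected → [k].
/a/ meets the environment for rule 1 (in an unstressed syllable) → [ə].
/w/ (between /a/ and /m/) is unaffected → [w].
/m/ (between /w/ and /i/) is unaffected → [m].
/i/ (between /m/ and /m/): in an unstressed syllable, so rule 1 applies → [ə].
/m/ (between /i/ and /u/) is unaffected → [m].
/u/ (between /m/ and /d/): in an unstressed syllable, so rule 1 applies → [ə].
/d/ (word-final): word-finally, so rule 2 applies → [t].

[ˈbekəwməmət]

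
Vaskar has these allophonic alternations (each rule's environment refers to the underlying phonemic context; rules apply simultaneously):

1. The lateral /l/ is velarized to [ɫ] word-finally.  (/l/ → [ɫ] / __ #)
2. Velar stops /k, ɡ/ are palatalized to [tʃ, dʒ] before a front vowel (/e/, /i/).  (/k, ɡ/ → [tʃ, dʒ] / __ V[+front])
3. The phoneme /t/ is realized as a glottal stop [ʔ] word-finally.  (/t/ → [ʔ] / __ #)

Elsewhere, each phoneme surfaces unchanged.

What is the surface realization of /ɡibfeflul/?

[dʒibfefluɫ]

Rule 2 applies to /ɡ/ (word-initial: before a front vowel) → [dʒ].
/i/ (between /ɡ/ and /b/) is unaffected → [i].
/b/ (between /i/ and /f/): no rule targets it → [b].
/f/ stays [f].
/e/ (between /f/ and /f/): no rule targets it → [e].
/f/ stays [f].
/l/ (between /f/ and /u/): rule 1 targets it, but not word-finally → unchanged [l].
/u/ (between /l/ and /l/): no rule targets it → [u].
Rule 1 applies to /l/ (word-final: word-finally) → [ɫ].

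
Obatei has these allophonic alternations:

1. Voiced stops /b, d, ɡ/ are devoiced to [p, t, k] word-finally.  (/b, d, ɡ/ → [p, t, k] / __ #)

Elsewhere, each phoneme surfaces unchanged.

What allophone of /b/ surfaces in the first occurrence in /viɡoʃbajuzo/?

[b]

/b/ — between /ʃ/ and /a/; rule 1 does not apply here → [b].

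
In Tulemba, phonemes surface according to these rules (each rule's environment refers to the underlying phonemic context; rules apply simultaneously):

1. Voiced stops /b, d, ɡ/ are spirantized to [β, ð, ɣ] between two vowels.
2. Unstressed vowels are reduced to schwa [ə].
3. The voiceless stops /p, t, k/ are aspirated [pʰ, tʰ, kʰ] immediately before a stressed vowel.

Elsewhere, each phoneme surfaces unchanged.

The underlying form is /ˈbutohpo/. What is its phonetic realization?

[ˈbutəhpə]

/b/ (word-initial): rule 1 targets it, but not between two vowels → unchanged [b].
/u/ — between /b/ and /t/; rule 2 does not apply here → [u].
/t/ (between /u/ and /o/) is in the target of rule 3 but the environment (immediately before a stressed vowel) is not met → [t].
/o/ meets the environment for rule 2 (in an unstressed syllable) → [ə].
/h/ — not in any rule's target class → [h].
/p/ (between /h/ and /o/) is in the target of rule 3 but the environment (immediately before a stressed vowel) is not met → [p].
Rule 2 applies to /o/ (word-final: in an unstressed syllable) → [ə].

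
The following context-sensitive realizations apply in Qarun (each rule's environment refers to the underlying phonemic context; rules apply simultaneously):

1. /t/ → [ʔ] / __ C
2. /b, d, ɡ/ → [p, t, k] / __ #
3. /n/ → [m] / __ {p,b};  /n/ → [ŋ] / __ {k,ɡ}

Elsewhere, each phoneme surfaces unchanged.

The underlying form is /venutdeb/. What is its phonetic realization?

[venuʔdep]

/v/ (word-initial) is unaffected → [v].
/e/ — not in any rule's target class → [e].
/n/ (between /e/ and /u/) fails the environment for rule 3, so it stays [n].
/u/ (between /n/ and /t/) is unaffected → [u].
/t/ (between /u/ and /d/): immediately before a consonant, so rule 1 applies → [ʔ].
/d/ (between /t/ and /e/) is in the target of rule 2 but the environment (word-finally) is not met → [d].
/e/ stays [e].
/b/ meets the environment for rule 2 (word-finally) → [p].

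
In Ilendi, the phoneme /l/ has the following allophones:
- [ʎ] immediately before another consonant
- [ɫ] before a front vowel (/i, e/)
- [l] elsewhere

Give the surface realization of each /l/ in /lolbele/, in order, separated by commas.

[l], [ʎ], [ɫ]

Occurrence 1 (position 1): no conditioning environment matches → elsewhere allophone [l].
Occurrence 2 (position 3): immediately before another consonant → [ʎ].
Occurrence 3 (position 6): before a front vowel (/i, e/) → [ɫ].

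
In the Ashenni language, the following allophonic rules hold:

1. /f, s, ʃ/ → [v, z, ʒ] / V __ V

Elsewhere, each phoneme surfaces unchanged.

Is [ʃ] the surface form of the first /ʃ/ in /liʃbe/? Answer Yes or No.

/ʃ/ (between /i/ and /b/) fails the environment for rule 1, so it stays [ʃ].
The actual realization is [ʃ], which matches [ʃ].

Yes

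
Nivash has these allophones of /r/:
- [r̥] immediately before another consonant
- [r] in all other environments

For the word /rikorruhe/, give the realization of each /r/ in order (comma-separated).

[r], [r̥], [r]

Occurrence 1 (position 1): no conditioning environment matches → elsewhere allophone [r].
Occurrence 2 (position 5): immediately before another consonant → [r̥].
Occurrence 3 (position 6): no conditioning environment matches → elsewhere allophone [r].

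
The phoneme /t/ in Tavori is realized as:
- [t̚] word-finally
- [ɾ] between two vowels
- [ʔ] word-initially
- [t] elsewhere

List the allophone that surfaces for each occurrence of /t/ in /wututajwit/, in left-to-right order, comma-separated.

[ɾ], [ɾ], [t̚]

Occurrence 1 (position 3): between two vowels → [ɾ].
Occurrence 2 (position 5): between two vowels → [ɾ].
Occurrence 3 (position 10): word-finally → [t̚].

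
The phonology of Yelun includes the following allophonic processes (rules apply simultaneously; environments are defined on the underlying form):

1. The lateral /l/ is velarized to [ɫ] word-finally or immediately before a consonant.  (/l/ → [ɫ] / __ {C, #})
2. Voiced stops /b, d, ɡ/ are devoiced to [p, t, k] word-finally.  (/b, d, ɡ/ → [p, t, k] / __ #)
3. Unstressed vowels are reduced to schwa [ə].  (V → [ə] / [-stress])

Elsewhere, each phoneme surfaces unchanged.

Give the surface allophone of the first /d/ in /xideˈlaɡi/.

/d/ (between /i/ and /e/): rule 2 targets it, but not word-finally → unchanged [d].

[d]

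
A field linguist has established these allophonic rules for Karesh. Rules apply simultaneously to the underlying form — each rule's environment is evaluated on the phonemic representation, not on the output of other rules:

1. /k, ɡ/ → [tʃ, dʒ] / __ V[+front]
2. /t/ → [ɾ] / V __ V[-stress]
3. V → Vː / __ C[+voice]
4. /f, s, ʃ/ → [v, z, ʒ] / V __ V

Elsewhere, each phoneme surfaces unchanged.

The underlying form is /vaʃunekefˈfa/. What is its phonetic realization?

/a/ — between /v/ and /ʃ/; rule 3 does not apply here → [a].
Rule 4 applies to /ʃ/ (between /a/ and /u/: between two vowels) → [ʒ].
/u/ (between /ʃ/ and /n/): before a voiced consonant, so rule 3 applies → [uː].
/e/ (between /n/ and /k/): rule 3 targets it, but not before a voiced consonant → unchanged [e].
/k/ (between /e/ and /e/): before a front vowel, so rule 1 applies → [tʃ].
/e/ (between /k/ and /f/): rule 3 targets it, but not before a voiced consonant → unchanged [e].
/f/ (between /e/ and /f/) is in the target of rule 4 but the environment (between two vowels) is not met → [f].
/f/ (between /f/ and /a/): rule 4 targets it, but not between two vowels → unchanged [f].
/a/ (word-final) is in the target of rule 3 but the environment (before a voiced consonant) is not met → [a].

[vaʒuːnetʃefˈfa]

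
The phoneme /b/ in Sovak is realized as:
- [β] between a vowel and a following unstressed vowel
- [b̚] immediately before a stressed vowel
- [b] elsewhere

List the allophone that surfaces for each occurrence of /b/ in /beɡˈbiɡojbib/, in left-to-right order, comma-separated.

Occurrence 1 (position 1): no conditioning environment matches → elsewhere allophone [b].
Occurrence 2 (position 4): immediately before a stressed vowel → [b̚].
Occurrence 3 (position 9): no conditioning environment matches → elsewhere allophone [b].
Occurrence 4 (position 11): no conditioning environment matches → elsewhere allophone [b].

[b], [b̚], [b], [b]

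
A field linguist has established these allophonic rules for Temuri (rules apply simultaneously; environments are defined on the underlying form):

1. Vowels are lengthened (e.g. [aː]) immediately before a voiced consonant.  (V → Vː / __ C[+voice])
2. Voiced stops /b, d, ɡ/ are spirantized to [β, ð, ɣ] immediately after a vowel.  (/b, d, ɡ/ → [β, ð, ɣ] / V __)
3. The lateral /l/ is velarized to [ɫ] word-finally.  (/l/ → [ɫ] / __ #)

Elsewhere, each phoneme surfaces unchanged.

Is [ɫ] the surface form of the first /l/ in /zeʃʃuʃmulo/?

/l/ (between /u/ and /o/) is in the target of rule 3 but the environment (word-finally) is not met → [l].
The actual realization is [l], not [ɫ].

No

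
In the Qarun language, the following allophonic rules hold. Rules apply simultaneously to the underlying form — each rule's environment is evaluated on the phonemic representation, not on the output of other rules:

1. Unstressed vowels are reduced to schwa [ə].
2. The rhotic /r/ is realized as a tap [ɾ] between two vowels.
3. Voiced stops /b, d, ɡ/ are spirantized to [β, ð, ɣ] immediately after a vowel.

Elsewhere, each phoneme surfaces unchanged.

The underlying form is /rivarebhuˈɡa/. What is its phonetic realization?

/r/ (word-initial): rule 2 targets it, but not between two vowels → unchanged [r].
/i/ meets the environment for rule 1 (in an unstressed syllable) → [ə].
/v/ (between /i/ and /a/) is unaffected → [v].
/a/ meets the environment for rule 1 (in an unstressed syllable) → [ə].
/r/ — between /a/ and /e/, between two vowels — surfaces as [ɾ] (rule 2).
/e/ (between /r/ and /b/) occurs in an unstressed syllable → [ə] by rule 1.
/b/ — between /e/ and /h/, immediately after a vowel — surfaces as [β] (rule 3).
/h/ (between /b/ and /u/) is unaffected → [h].
/u/ meets the environment for rule 1 (in an unstressed syllable) → [ə].
Rule 3 applies to /ɡ/ (between /u/ and /a/: immediately after a vowel) → [ɣ].
/a/ (word-final) fails the environment for rule 1, so it stays [a].

[rəvəɾəβhəˈɣa]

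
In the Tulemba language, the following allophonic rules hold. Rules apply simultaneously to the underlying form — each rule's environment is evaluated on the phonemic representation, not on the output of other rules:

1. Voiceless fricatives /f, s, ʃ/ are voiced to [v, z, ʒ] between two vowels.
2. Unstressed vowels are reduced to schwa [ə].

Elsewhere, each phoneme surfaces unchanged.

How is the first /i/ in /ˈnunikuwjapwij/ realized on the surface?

[ə]

Rule 2 applies to /i/ (between /n/ and /k/: in an unstressed syllable) → [ə].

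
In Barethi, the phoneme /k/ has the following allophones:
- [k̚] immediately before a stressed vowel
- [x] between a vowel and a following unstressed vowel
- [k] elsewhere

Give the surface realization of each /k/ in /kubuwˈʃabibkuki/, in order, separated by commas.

[k], [k], [x]

Occurrence 1 (position 1): no conditioning environment matches → elsewhere allophone [k].
Occurrence 2 (position 11): no conditioning environment matches → elsewhere allophone [k].
Occurrence 3 (position 13): between a vowel and a following unstressed vowel → [x].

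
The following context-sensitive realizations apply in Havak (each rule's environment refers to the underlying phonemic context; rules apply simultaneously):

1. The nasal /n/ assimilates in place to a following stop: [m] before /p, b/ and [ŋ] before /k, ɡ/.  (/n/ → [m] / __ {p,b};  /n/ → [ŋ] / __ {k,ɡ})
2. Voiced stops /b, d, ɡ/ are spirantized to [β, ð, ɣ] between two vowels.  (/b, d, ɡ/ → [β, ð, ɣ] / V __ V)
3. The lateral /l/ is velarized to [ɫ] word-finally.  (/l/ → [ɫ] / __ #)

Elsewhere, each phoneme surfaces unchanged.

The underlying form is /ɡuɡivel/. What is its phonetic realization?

/ɡ/ (word-initial) is in the target of rule 2 but the environment (between two vowels) is not met → [ɡ].
/u/ — not in any rule's target class → [u].
/ɡ/ — between /u/ and /i/, between two vowels — surfaces as [ɣ] (rule 2).
/i/ (between /ɡ/ and /v/) is unaffected → [i].
/v/ (between /i/ and /e/): no rule targets it → [v].
/e/ stays [e].
/l/ (word-final): word-finally, so rule 3 applies → [ɫ].

[ɡuɣiveɫ]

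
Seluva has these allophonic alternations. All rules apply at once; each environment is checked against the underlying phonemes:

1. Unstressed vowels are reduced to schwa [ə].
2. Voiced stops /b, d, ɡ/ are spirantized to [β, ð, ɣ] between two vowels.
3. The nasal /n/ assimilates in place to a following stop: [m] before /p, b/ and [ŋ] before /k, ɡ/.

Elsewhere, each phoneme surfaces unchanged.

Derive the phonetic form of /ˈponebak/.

[ˈponəβək]

/p/ (word-initial): no rule targets it → [p].
/o/ (between /p/ and /n/) is in the target of rule 1 but the environment (in an unstressed syllable) is not met → [o].
/n/ (between /o/ and /e/) is in the target of rule 3 but the environment (before a labial or velar stop) is not met → [n].
/e/ (between /n/ and /b/): in an unstressed syllable, so rule 1 applies → [ə].
/b/ meets the environment for rule 2 (between two vowels) → [β].
/a/ (between /b/ and /k/) occurs in an unstressed syllable → [ə] by rule 1.
/k/ (word-final): no rule targets it → [k].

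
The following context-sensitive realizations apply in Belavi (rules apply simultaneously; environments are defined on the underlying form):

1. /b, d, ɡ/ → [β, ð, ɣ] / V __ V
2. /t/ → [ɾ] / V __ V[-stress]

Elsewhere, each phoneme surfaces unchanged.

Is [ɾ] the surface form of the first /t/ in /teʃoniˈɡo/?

/t/ — word-initial; rule 2 does not apply here → [t].
The actual realization is [t], not [ɾ].

No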